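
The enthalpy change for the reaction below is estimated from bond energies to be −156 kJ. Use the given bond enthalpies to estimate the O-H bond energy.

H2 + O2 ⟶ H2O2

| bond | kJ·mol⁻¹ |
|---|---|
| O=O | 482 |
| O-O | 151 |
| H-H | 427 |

Let D be the O-H bond energy.
Σ(broken) = 1×427 + 1×482 = 909
Σ(formed) = 2×D + 1×151 = 151 + 2D
ΔH = Σ(broken) − Σ(formed) = (909) − (151 + 2D) = +758 − 2D
Setting this equal to −156 kJ gives 2D = 914, so D = 457 kJ/mol.

D(O-H) ≈ 457 kJ/mol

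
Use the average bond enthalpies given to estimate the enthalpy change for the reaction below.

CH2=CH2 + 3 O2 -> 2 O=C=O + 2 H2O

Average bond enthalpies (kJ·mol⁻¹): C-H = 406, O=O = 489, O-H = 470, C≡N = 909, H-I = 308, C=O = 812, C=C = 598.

Bonds broken (reactants):
  C-H: 4 × 406 = 1624
  C=C: 1 × 598 = 598
  O=O: 3 × 489 = 1467
  Σ(broken) = 3689 kJ
Bonds formed (products):
  C=O: 4 × 812 = 3248
  O-H: 4 × 470 = 1880
  Σ(formed) = 5128 kJ
ΔH = Σ(broken) − Σ(formed) = 3689 − 5128 = −1439 kJ

ΔH ≈ −1439 kJ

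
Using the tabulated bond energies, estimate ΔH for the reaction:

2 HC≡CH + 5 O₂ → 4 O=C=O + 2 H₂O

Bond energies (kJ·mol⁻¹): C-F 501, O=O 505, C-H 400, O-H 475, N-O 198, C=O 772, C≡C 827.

Bonds broken (reactants):
  C≡C: 2 × 827 = 1654
  C-H: 4 × 400 = 1600
  O=O: 5 × 505 = 2525
  Σ(broken) = 5779 kJ
Bonds formed (products):
  C=O: 8 × 772 = 6176
  O-H: 4 × 475 = 1900
  Σ(formed) = 8076 kJ
ΔH = Σ(broken) − Σ(formed) = 5779 − 8076 = −2297 kJ

ΔH ≈ −2297 kJ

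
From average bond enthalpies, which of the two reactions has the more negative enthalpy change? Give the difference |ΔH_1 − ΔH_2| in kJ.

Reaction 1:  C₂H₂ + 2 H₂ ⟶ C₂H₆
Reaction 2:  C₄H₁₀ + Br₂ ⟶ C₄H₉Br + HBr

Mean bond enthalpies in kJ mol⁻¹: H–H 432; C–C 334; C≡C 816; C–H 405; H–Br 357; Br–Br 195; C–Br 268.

Reaction 1:
  Bonds broken (reactants):
    C≡C: 1 × 816 = 816
    C–H: 2 × 405 = 810
    H–H: 2 × 432 = 864
    Σ(broken) = 2490 kJ
  Bonds formed (products):
    C–C: 1 × 334 = 334
    C–H: 6 × 405 = 2430
    Σ(formed) = 2764 kJ
  ΔH_1 = 2490 − 2764 = −274 kJ
Reaction 2:
  Bonds broken (reactants):
    Br–Br: 1 × 195 = 195
    C–C: 3 × 334 = 1002
    C–H: 10 × 405 = 4050
    Σ(broken) = 5247 kJ
  Bonds formed (products):
    C–Br: 1 × 268 = 268
    C–C: 3 × 334 = 1002
    C–H: 9 × 405 = 3645
    H–Br: 1 × 357 = 357
    Σ(formed) = 5272 kJ
  ΔH_2 = 5247 − 5272 = −25 kJ
ΔH_1 − ΔH_2 = −249 kJ, so reaction 1 has the more negative ΔH; |ΔH_1 − ΔH_2| = 249 kJ.

Reaction 1, by 249 kJ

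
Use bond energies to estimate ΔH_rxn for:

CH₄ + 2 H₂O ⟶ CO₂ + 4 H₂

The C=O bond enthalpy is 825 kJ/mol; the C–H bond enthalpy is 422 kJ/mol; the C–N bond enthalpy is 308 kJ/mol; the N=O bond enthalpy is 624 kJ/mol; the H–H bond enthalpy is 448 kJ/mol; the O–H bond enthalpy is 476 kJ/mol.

Bonds broken (reactants):
  C–H: 4 × 422 = 1688
  O–H: 4 × 476 = 1904
  Σ(broken) = 3592 kJ
Bonds formed (products):
  C=O: 2 × 825 = 1650
  H–H: 4 × 448 = 1792
  Σ(formed) = 3442 kJ
ΔH = Σ(broken) − Σ(formed) = 3592 − 3442 = +150 kJ

ΔH ≈ +150 kJ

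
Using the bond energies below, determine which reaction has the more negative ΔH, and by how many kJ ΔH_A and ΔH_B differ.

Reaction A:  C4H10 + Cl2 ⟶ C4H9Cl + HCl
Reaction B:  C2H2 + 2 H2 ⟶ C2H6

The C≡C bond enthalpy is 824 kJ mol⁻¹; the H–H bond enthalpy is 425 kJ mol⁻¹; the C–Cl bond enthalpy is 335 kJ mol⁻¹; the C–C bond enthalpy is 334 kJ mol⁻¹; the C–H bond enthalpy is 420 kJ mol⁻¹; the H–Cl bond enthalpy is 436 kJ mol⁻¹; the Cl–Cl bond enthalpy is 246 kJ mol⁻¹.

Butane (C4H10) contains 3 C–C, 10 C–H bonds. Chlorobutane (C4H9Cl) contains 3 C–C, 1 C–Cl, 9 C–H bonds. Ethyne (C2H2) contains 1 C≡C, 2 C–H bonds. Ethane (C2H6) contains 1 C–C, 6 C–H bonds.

Reaction B, by 235 kJ

Reaction A:
  Bonds broken (reactants):
    C–C: 3 × 334 = 1002
    C–H: 10 × 420 = 4200
    Cl–Cl: 1 × 246 = 246
    Σ(broken) = 5448 kJ
  Bonds formed (products):
    C–C: 3 × 334 = 1002
    C–Cl: 1 × 335 = 335
    C–H: 9 × 420 = 3780
    H–Cl: 1 × 436 = 436
    Σ(formed) = 5553 kJ
  ΔH_A = 5448 − 5553 = −105 kJ
Reaction B:
  Bonds broken (reactants):
    C≡C: 1 × 824 = 824
    C–H: 2 × 420 = 840
    H–H: 2 × 425 = 850
    Σ(broken) = 2514 kJ
  Bonds formed (products):
    C–C: 1 × 334 = 334
    C–H: 6 × 420 = 2520
    Σ(formed) = 2854 kJ
  ΔH_B = 2514 − 2854 = −340 kJ
ΔH_A − ΔH_B = +235 kJ, so reaction B has the more negative ΔH; |ΔH_A − ΔH_B| = 235 kJ.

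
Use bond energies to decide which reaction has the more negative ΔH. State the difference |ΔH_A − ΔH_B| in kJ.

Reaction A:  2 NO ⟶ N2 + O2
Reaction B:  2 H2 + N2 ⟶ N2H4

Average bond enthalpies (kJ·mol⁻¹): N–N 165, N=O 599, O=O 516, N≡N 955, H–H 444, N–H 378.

Reaction A, by 439 kJ

Reaction A:
  Bonds broken (reactants):
    N=O: 2 × 599 = 1198
    Σ(broken) = 1198 kJ
  Bonds formed (products):
    N≡N: 1 × 955 = 955
    O=O: 1 × 516 = 516
    Σ(formed) = 1471 kJ
  ΔH_A = 1198 − 1471 = −273 kJ
Reaction B:
  Bonds broken (reactants):
    H–H: 2 × 444 = 888
    N≡N: 1 × 955 = 955
    Σ(broken) = 1843 kJ
  Bonds formed (products):
    N–H: 4 × 378 = 1512
    N–N: 1 × 165 = 165
    Σ(formed) = 1677 kJ
  ΔH_B = 1843 − 1677 = +166 kJ
ΔH_A − ΔH_B = −439 kJ, so reaction A has the more negative ΔH; |ΔH_A − ΔH_B| = 439 kJ.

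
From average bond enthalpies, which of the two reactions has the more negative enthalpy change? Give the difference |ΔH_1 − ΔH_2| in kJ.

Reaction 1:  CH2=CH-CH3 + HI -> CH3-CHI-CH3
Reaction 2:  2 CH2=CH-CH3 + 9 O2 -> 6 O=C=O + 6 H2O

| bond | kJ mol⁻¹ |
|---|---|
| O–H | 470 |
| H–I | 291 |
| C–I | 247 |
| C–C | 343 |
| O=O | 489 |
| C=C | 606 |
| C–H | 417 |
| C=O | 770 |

Reaction 2, by 3467 kJ

Reaction 1:
  Bonds broken (reactants):
    C–C: 1 × 343 = 343
    C–H: 6 × 417 = 2502
    C=C: 1 × 606 = 606
    H–I: 1 × 291 = 291
    Σ(broken) = 3742 kJ
  Bonds formed (products):
    C–C: 2 × 343 = 686
    C–H: 7 × 417 = 2919
    C–I: 1 × 247 = 247
    Σ(formed) = 3852 kJ
  ΔH_1 = 3742 − 3852 = −110 kJ
Reaction 2:
  Bonds broken (reactants):
    C–C: 2 × 343 = 686
    C–H: 12 × 417 = 5004
    C=C: 2 × 606 = 1212
    O=O: 9 × 489 = 4401
    Σ(broken) = 11303 kJ
  Bonds formed (products):
    C=O: 12 × 770 = 9240
    O–H: 12 × 470 = 5640
    Σ(formed) = 14880 kJ
  ΔH_2 = 11303 − 14880 = −3577 kJ
ΔH_1 − ΔH_2 = +3467 kJ, so reaction 2 has the more negative ΔH; |ΔH_1 − ΔH_2| = 3467 kJ.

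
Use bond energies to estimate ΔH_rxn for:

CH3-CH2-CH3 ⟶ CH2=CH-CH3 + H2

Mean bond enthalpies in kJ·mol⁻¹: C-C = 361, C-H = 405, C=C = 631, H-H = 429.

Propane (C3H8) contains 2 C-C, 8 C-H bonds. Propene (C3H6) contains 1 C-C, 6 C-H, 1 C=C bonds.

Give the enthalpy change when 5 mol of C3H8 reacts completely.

ΔH = +555 kJ

Bonds broken (reactants):
  C-C: 2 × 361 = 722
  C-H: 8 × 405 = 3240
  Σ(broken) = 3962 kJ
Bonds formed (products):
  C-C: 1 × 361 = 361
  C-H: 6 × 405 = 2430
  C=C: 1 × 631 = 631
  H-H: 1 × 429 = 429
  Σ(formed) = 3851 kJ
ΔH = Σ(broken) − Σ(formed) = 3962 − 3851 = +111 kJ
For 5× the reaction as written: 5 × (+111) = +555 kJ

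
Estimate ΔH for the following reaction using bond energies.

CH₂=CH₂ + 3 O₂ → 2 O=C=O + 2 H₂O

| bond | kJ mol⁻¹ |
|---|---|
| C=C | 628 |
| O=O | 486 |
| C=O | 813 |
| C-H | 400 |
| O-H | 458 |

ΔH ≈ −1398 kJ

Bonds broken (reactants):
  C-H: 4 × 400 = 1600
  C=C: 1 × 628 = 628
  O=O: 3 × 486 = 1458
  Σ(broken) = 3686 kJ
Bonds formed (products):
  C=O: 4 × 813 = 3252
  O-H: 4 × 458 = 1832
  Σ(formed) = 5084 kJ
ΔH = Σ(broken) − Σ(formed) = 3686 − 5084 = −1398 kJ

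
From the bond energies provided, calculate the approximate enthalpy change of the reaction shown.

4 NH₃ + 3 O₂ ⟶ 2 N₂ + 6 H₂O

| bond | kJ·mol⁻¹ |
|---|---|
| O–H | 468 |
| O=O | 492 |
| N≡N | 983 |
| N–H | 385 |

Bonds broken (reactants):
  N–H: 12 × 385 = 4620
  O=O: 3 × 492 = 1476
  Σ(broken) = 6096 kJ
Bonds formed (products):
  N≡N: 2 × 983 = 1966
  O–H: 12 × 468 = 5616
  Σ(formed) = 7582 kJ
ΔH = Σ(broken) − Σ(formed) = 6096 − 7582 = −1486 kJ

ΔH ≈ −1486 kJ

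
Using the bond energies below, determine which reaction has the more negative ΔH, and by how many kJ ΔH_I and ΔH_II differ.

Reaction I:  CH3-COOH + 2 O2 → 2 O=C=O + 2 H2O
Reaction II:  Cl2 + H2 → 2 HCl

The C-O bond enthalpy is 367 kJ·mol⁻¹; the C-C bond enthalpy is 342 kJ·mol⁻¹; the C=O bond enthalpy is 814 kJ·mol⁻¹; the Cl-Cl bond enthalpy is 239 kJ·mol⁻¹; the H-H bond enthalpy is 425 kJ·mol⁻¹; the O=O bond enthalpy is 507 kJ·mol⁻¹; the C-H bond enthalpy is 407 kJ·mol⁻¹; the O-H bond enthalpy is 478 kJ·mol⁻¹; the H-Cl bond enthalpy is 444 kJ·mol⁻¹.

Reaction I, by 708 kJ

Reaction I:
  Bonds broken (reactants):
    C-C: 1 × 342 = 342
    C-H: 3 × 407 = 1221
    C-O: 1 × 367 = 367
    C=O: 1 × 814 = 814
    O-H: 1 × 478 = 478
    O=O: 2 × 507 = 1014
    Σ(broken) = 4236 kJ
  Bonds formed (products):
    C=O: 4 × 814 = 3256
    O-H: 4 × 478 = 1912
    Σ(formed) = 5168 kJ
  ΔH_I = 4236 − 5168 = −932 kJ
Reaction II:
  Bonds broken (reactants):
    Cl-Cl: 1 × 239 = 239
    H-H: 1 × 425 = 425
    Σ(broken) = 664 kJ
  Bonds formed (products):
    H-Cl: 2 × 444 = 888
    Σ(formed) = 888 kJ
  ΔH_II = 664 − 888 = −224 kJ
ΔH_I − ΔH_II = −708 kJ, so reaction I has the more negative ΔH; |ΔH_I − ΔH_II| = 708 kJ.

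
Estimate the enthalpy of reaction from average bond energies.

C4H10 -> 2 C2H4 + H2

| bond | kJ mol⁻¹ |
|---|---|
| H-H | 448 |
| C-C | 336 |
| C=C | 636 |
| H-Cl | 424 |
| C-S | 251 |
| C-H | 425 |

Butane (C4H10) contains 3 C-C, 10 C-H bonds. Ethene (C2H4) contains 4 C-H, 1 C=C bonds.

ΔH ≈ +138 kJ

Bonds broken (reactants):
  C-C: 3 × 336 = 1008
  C-H: 10 × 425 = 4250
  Σ(broken) = 5258 kJ
Bonds formed (products):
  C-H: 8 × 425 = 3400
  C=C: 2 × 636 = 1272
  H-H: 1 × 448 = 448
  Σ(formed) = 5120 kJ
ΔH = Σ(broken) − Σ(formed) = 5258 − 5120 = +138 kJ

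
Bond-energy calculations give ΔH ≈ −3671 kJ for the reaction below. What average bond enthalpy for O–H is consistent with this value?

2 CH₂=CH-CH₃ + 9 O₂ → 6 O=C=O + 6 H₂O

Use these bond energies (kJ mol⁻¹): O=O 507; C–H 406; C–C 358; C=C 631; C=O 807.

Let D be the O–H bond energy.
Σ(broken) = 2×358 + 12×406 + 2×631 + 9×507 = 11413
Σ(formed) = 12×807 + 12×D = 9684 + 12D
ΔH = Σ(broken) − Σ(formed) = (11413) − (9684 + 12D) = +1729 − 12D
Setting this equal to −3671 kJ gives 12D = 5400, so D = 450 kJ/mol.

D(O–H) ≈ 450 kJ/mol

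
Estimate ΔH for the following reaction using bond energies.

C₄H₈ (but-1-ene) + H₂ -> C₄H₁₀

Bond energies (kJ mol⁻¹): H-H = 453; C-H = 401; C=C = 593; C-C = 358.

Bonds broken (reactants):
  C-C: 2 × 358 = 716
  C-H: 8 × 401 = 3208
  C=C: 1 × 593 = 593
  H-H: 1 × 453 = 453
  Σ(broken) = 4970 kJ
Bonds formed (products):
  C-C: 3 × 358 = 1074
  C-H: 10 × 401 = 4010
  Σ(formed) = 5084 kJ
ΔH = Σ(broken) − Σ(formed) = 4970 − 5084 = −114 kJ

ΔH ≈ −114 kJ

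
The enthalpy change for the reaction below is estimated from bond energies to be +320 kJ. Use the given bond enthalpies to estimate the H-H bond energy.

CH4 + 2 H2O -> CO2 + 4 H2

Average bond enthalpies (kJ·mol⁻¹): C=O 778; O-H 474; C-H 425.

D(H-H) ≈ 430 kJ/mol

Let D be the H-H bond energy.
Σ(broken) = 4×425 + 4×474 = 3596
Σ(formed) = 2×778 + 4×D = 1556 + 4D
ΔH = Σ(broken) − Σ(formed) = (3596) − (1556 + 4D) = +2040 − 4D
Setting this equal to +320 kJ gives 4D = 1720, so D = 430 kJ/mol.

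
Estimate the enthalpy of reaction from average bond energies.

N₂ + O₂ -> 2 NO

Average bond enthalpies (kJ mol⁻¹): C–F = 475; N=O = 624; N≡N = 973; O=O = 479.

Bonds broken (reactants):
  N≡N: 1 × 973 = 973
  O=O: 1 × 479 = 479
  Σ(broken) = 1452 kJ
Bonds formed (products):
  N=O: 2 × 624 = 1248
  Σ(formed) = 1248 kJ
ΔH = Σ(broken) − Σ(formed) = 1452 − 1248 = +204 kJ

ΔH ≈ +204 kJ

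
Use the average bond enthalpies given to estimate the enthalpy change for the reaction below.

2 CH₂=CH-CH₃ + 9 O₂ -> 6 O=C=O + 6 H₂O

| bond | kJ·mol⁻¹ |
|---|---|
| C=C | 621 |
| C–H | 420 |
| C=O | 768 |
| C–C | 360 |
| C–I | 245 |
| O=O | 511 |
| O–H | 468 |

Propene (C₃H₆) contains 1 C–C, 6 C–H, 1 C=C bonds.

Bonds broken (reactants):
  C–C: 2 × 360 = 720
  C–H: 12 × 420 = 5040
  C=C: 2 × 621 = 1242
  O=O: 9 × 511 = 4599
  Σ(broken) = 11601 kJ
Bonds formed (products):
  C=O: 12 × 768 = 9216
  O–H: 12 × 468 = 5616
  Σ(formed) = 14832 kJ
ΔH = Σ(broken) − Σ(formed) = 11601 − 14832 = −3231 kJ

ΔH ≈ −3231 kJ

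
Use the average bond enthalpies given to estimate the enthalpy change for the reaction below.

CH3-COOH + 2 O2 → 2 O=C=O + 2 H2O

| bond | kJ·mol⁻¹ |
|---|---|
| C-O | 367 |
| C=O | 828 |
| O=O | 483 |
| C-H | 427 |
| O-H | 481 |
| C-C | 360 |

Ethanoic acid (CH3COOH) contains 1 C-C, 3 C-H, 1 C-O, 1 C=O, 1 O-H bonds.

ΔH ≈ −953 kJ

Bonds broken (reactants):
  C-C: 1 × 360 = 360
  C-H: 3 × 427 = 1281
  C-O: 1 × 367 = 367
  C=O: 1 × 828 = 828
  O-H: 1 × 481 = 481
  O=O: 2 × 483 = 966
  Σ(broken) = 4283 kJ
Bonds formed (products):
  C=O: 4 × 828 = 3312
  O-H: 4 × 481 = 1924
  Σ(formed) = 5236 kJ
ΔH = Σ(broken) − Σ(formed) = 4283 − 5236 = −953 kJ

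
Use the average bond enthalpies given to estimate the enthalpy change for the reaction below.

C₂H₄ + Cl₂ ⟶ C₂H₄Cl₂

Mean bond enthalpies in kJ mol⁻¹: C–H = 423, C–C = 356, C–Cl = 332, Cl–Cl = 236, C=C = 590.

Bonds broken (reactants):
  C–H: 4 × 423 = 1692
  C=C: 1 × 590 = 590
  Cl–Cl: 1 × 236 = 236
  Σ(broken) = 2518 kJ
Bonds formed (products):
  C–C: 1 × 356 = 356
  C–Cl: 2 × 332 = 664
  C–H: 4 × 423 = 1692
  Σ(formed) = 2712 kJ
ΔH = Σ(broken) − Σ(formed) = 2518 − 2712 = −194 kJ

ΔH ≈ −194 kJ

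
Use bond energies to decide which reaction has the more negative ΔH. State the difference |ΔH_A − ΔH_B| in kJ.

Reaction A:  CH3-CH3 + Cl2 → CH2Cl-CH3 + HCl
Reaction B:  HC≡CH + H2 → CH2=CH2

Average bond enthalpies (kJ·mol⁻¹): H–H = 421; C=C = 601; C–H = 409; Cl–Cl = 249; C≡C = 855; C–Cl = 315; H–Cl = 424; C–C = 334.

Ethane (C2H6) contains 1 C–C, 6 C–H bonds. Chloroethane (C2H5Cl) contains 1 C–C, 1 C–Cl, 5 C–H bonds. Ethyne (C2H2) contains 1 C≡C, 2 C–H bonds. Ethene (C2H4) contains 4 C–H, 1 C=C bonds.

Reaction A:
  Bonds broken (reactants):
    C–C: 1 × 334 = 334
    C–H: 6 × 409 = 2454
    Cl–Cl: 1 × 249 = 249
    Σ(broken) = 3037 kJ
  Bonds formed (products):
    C–C: 1 × 334 = 334
    C–Cl: 1 × 315 = 315
    C–H: 5 × 409 = 2045
    H–Cl: 1 × 424 = 424
    Σ(formed) = 3118 kJ
  ΔH_A = 3037 − 3118 = −81 kJ
Reaction B:
  Bonds broken (reactants):
    C≡C: 1 × 855 = 855
    C–H: 2 × 409 = 818
    H–H: 1 × 421 = 421
    Σ(broken) = 2094 kJ
  Bonds formed (products):
    C–H: 4 × 409 = 1636
    C=C: 1 × 601 = 601
    Σ(formed) = 2237 kJ
  ΔH_B = 2094 − 2237 = −143 kJ
ΔH_A − ΔH_B = +62 kJ, so reaction B has the more negative ΔH; |ΔH_A − ΔH_B| = 62 kJ.

Reaction B, by 62 kJ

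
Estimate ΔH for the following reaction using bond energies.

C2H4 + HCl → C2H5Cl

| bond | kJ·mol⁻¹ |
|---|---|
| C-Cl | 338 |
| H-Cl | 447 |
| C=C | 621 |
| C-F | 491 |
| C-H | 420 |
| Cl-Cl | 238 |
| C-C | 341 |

Bonds broken (reactants):
  C-H: 4 × 420 = 1680
  C=C: 1 × 621 = 621
  H-Cl: 1 × 447 = 447
  Σ(broken) = 2748 kJ
Bonds formed (products):
  C-C: 1 × 341 = 341
  C-Cl: 1 × 338 = 338
  C-H: 5 × 420 = 2100
  Σ(formed) = 2779 kJ
ΔH = Σ(broken) − Σ(formed) = 2748 − 2779 = −31 kJ

ΔH ≈ −31 kJ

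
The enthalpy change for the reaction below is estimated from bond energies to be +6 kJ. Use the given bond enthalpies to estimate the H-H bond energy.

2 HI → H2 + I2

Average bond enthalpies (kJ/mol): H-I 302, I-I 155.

Let D be the H-H bond energy.
Σ(broken) = 2×302 = 604
Σ(formed) = 1×D + 1×155 = 155 + D
ΔH = Σ(broken) − Σ(formed) = (604) − (155 + D) = +449 − D
Setting this equal to +6 kJ gives D = 443 kJ/mol.

D(H-H) ≈ 443 kJ/mol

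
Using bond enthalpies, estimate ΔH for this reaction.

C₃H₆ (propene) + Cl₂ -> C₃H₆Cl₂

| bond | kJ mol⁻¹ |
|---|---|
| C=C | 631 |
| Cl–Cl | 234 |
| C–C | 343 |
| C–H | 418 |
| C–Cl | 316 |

ΔH ≈ −110 kJ

Bonds broken (reactants):
  C–C: 1 × 343 = 343
  C–H: 6 × 418 = 2508
  C=C: 1 × 631 = 631
  Cl–Cl: 1 × 234 = 234
  Σ(broken) = 3716 kJ
Bonds formed (products):
  C–C: 2 × 343 = 686
  C–Cl: 2 × 316 = 632
  C–H: 6 × 418 = 2508
  Σ(formed) = 3826 kJ
ΔH = Σ(broken) − Σ(formed) = 3716 − 3826 = −110 kJ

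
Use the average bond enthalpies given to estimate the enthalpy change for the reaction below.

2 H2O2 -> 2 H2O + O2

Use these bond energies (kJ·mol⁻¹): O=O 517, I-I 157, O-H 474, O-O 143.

Bonds broken (reactants):
  O-H: 4 × 474 = 1896
  O-O: 2 × 143 = 286
  Σ(broken) = 2182 kJ
Bonds formed (products):
  O-H: 4 × 474 = 1896
  O=O: 1 × 517 = 517
  Σ(formed) = 2413 kJ
ΔH = Σ(broken) − Σ(formed) = 2182 − 2413 = −231 kJ

ΔH ≈ −231 kJ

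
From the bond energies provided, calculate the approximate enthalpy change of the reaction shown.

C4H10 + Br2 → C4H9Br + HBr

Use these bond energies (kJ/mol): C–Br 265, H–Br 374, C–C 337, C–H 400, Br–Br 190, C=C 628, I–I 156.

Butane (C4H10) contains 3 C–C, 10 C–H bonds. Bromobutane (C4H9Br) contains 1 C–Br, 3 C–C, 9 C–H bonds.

Bonds broken (reactants):
  Br–Br: 1 × 190 = 190
  C–C: 3 × 337 = 1011
  C–H: 10 × 400 = 4000
  Σ(broken) = 5201 kJ
Bonds formed (products):
  C–Br: 1 × 265 = 265
  C–C: 3 × 337 = 1011
  C–H: 9 × 400 = 3600
  H–Br: 1 × 374 = 374
  Σ(formed) = 5250 kJ
ΔH = Σ(broken) − Σ(formed) = 5201 − 5250 = −49 kJ

ΔH ≈ −49 kJ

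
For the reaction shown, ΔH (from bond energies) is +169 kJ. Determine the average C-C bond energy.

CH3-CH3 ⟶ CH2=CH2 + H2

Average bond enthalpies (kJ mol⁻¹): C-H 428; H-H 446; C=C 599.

Let D be the C-C bond energy.
Σ(broken) = 1×D + 6×428 = 2568 + D
Σ(formed) = 4×428 + 1×599 + 1×446 = 2757
ΔH = Σ(broken) − Σ(formed) = (2568 + D) − (2757) = −189 + D
Setting this equal to +169 kJ gives D = 358 kJ/mol.

D(C-C) ≈ 358 kJ/mol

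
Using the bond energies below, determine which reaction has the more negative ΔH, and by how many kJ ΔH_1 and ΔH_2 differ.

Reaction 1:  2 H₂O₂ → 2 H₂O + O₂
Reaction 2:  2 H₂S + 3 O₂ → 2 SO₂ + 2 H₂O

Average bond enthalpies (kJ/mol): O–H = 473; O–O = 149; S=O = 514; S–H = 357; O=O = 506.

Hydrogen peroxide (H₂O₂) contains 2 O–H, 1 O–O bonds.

Reaction 1:
  Bonds broken (reactants):
    O–H: 4 × 473 = 1892
    O–O: 2 × 149 = 298
    Σ(broken) = 2190 kJ
  Bonds formed (products):
    O–H: 4 × 473 = 1892
    O=O: 1 × 506 = 506
    Σ(formed) = 2398 kJ
  ΔH_1 = 2190 − 2398 = −208 kJ
Reaction 2:
  Bonds broken (reactants):
    O=O: 3 × 506 = 1518
    S–H: 4 × 357 = 1428
    Σ(broken) = 2946 kJ
  Bonds formed (products):
    O–H: 4 × 473 = 1892
    S=O: 4 × 514 = 2056
    Σ(formed) = 3948 kJ
  ΔH_2 = 2946 − 3948 = −1002 kJ
ΔH_1 − ΔH_2 = +794 kJ, so reaction 2 has the more negative ΔH; |ΔH_1 − ΔH_2| = 794 kJ.

Reaction 2, by 794 kJ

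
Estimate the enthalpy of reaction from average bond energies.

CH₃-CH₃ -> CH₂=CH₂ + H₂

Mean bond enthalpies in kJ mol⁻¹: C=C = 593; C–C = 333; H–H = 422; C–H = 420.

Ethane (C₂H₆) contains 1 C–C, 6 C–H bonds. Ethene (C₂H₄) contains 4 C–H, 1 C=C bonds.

Bonds broken (reactants):
  C–C: 1 × 333 = 333
  C–H: 6 × 420 = 2520
  Σ(broken) = 2853 kJ
Bonds formed (products):
  C–H: 4 × 420 = 1680
  C=C: 1 × 593 = 593
  H–H: 1 × 422 = 422
  Σ(formed) = 2695 kJ
ΔH = Σ(broken) − Σ(formed) = 2853 − 2695 = +158 kJ

ΔH ≈ +158 kJ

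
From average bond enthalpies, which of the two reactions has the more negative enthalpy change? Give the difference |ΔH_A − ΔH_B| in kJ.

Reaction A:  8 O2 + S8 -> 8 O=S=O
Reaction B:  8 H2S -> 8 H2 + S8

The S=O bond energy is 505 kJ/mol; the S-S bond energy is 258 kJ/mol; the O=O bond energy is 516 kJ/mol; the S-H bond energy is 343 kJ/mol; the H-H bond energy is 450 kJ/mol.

Reaction A:
  Bonds broken (reactants):
    O=O: 8 × 516 = 4128
    S-S: 8 × 258 = 2064
    Σ(broken) = 6192 kJ
  Bonds formed (products):
    S=O: 16 × 505 = 8080
    Σ(formed) = 8080 kJ
  ΔH_A = 6192 − 8080 = −1888 kJ
Reaction B:
  Bonds broken (reactants):
    S-H: 16 × 343 = 5488
    Σ(broken) = 5488 kJ
  Bonds formed (products):
    H-H: 8 × 450 = 3600
    S-S: 8 × 258 = 2064
    Σ(formed) = 5664 kJ
  ΔH_B = 5488 − 5664 = −176 kJ
ΔH_A − ΔH_B = −1712 kJ, so reaction A has the more negative ΔH; |ΔH_A − ΔH_B| = 1712 kJ.

Reaction A, by 1712 kJ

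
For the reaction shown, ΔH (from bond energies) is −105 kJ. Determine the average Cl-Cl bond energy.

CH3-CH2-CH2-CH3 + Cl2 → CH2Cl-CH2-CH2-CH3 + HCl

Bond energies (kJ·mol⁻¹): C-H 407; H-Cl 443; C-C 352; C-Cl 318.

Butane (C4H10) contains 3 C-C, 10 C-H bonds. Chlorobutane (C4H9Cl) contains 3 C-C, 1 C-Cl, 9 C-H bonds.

Let D be the Cl-Cl bond energy.
Σ(broken) = 3×352 + 10×407 + 1×D = 5126 + D
Σ(formed) = 3×352 + 1×318 + 9×407 + 1×443 = 5480
ΔH = Σ(broken) − Σ(formed) = (5126 + D) − (5480) = −354 + D
Setting this equal to −105 kJ gives D = 249 kJ/mol.

D(Cl-Cl) ≈ 249 kJ/mol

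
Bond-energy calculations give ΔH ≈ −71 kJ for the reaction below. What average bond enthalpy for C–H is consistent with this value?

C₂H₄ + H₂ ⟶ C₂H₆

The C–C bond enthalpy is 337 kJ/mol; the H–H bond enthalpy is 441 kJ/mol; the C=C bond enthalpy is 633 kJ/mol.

D(C–H) ≈ 404 kJ/mol

Let D be the C–H bond energy.
Σ(broken) = 4×D + 1×633 + 1×441 = 1074 + 4D
Σ(formed) = 1×337 + 6×D = 337 + 6D
ΔH = Σ(broken) − Σ(formed) = (1074 + 4D) − (337 + 6D) = +737 − 2D
Setting this equal to −71 kJ gives 2D = 808, so D = 404 kJ/mol.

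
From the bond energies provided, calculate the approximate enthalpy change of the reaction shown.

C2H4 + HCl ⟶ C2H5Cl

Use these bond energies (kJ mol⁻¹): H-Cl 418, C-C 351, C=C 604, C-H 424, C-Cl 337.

ΔH ≈ −90 kJ

Bonds broken (reactants):
  C-H: 4 × 424 = 1696
  C=C: 1 × 604 = 604
  H-Cl: 1 × 418 = 418
  Σ(broken) = 2718 kJ
Bonds formed (products):
  C-C: 1 × 351 = 351
  C-Cl: 1 × 337 = 337
  C-H: 5 × 424 = 2120
  Σ(formed) = 2808 kJ
ΔH = Σ(broken) − Σ(formed) = 2718 − 2808 = −90 kJ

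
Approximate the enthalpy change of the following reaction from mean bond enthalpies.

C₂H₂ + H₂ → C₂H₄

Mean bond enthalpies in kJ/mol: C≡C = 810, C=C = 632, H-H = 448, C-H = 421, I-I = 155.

Bonds broken (reactants):
  C≡C: 1 × 810 = 810
  C-H: 2 × 421 = 842
  H-H: 1 × 448 = 448
  Σ(broken) = 2100 kJ
Bonds formed (products):
  C-H: 4 × 421 = 1684
  C=C: 1 × 632 = 632
  Σ(formed) = 2316 kJ
ΔH = Σ(broken) − Σ(formed) = 2100 − 2316 = −216 kJ

ΔH ≈ −216 kJ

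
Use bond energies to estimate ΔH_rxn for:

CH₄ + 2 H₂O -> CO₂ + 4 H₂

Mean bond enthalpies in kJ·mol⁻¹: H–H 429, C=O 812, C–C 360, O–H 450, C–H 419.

Bonds broken (reactants):
  C–H: 4 × 419 = 1676
  O–H: 4 × 450 = 1800
  Σ(broken) = 3476 kJ
Bonds formed (products):
  C=O: 2 × 812 = 1624
  H–H: 4 × 429 = 1716
  Σ(formed) = 3340 kJ
ΔH = Σ(broken) − Σ(formed) = 3476 − 3340 = +136 kJ

ΔH ≈ +136 kJ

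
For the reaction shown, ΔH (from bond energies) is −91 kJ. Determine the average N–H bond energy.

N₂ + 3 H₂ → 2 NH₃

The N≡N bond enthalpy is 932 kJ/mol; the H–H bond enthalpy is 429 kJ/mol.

Let D be the N–H bond energy.
Σ(broken) = 3×429 + 1×932 = 2219
Σ(formed) = 6×D = 6D
ΔH = Σ(broken) − Σ(formed) = (2219) − (6D) = +2219 − 6D
Setting this equal to −91 kJ gives 6D = 2310, so D = 385 kJ/mol.

D(N–H) ≈ 385 kJ/mol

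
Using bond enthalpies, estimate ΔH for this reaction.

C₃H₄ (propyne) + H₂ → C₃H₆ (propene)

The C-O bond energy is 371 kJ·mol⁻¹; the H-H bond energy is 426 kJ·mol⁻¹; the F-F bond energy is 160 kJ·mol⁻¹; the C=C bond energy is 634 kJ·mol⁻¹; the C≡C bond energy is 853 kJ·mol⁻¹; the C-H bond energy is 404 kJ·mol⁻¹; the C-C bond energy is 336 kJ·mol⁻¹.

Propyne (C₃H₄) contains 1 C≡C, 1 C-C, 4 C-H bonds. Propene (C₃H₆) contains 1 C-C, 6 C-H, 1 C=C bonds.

ΔH ≈ −163 kJ

Bonds broken (reactants):
  C≡C: 1 × 853 = 853
  C-C: 1 × 336 = 336
  C-H: 4 × 404 = 1616
  H-H: 1 × 426 = 426
  Σ(broken) = 3231 kJ
Bonds formed (products):
  C-C: 1 × 336 = 336
  C-H: 6 × 404 = 2424
  C=C: 1 × 634 = 634
  Σ(formed) = 3394 kJ
ΔH = Σ(broken) − Σ(formed) = 3231 − 3394 = −163 kJ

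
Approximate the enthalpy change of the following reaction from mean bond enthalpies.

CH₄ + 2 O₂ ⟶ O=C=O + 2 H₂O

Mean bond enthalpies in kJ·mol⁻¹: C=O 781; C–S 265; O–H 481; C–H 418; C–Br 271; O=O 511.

Bonds broken (reactants):
  C–H: 4 × 418 = 1672
  O=O: 2 × 511 = 1022
  Σ(broken) = 2694 kJ
Bonds formed (products):
  C=O: 2 × 781 = 1562
  O–H: 4 × 481 = 1924
  Σ(formed) = 3486 kJ
ΔH = Σ(broken) − Σ(formed) = 2694 − 3486 = −792 kJ

ΔH ≈ −792 kJ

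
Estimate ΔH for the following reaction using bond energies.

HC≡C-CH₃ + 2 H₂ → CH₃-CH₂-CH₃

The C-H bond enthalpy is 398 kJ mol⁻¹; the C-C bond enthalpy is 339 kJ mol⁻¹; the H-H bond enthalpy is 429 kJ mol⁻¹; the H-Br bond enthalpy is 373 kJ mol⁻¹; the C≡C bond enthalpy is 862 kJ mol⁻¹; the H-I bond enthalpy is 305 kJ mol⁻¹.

ΔH ≈ −211 kJ

Bonds broken (reactants):
  C≡C: 1 × 862 = 862
  C-C: 1 × 339 = 339
  C-H: 4 × 398 = 1592
  H-H: 2 × 429 = 858
  Σ(broken) = 3651 kJ
Bonds formed (products):
  C-C: 2 × 339 = 678
  C-H: 8 × 398 = 3184
  Σ(formed) = 3862 kJ
ΔH = Σ(broken) − Σ(formed) = 3651 − 3862 = −211 kJ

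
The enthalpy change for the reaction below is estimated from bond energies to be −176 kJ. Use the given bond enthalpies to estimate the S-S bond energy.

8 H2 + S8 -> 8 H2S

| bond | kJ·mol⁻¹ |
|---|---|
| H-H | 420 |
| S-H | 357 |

Let D be the S-S bond energy.
Σ(broken) = 8×420 + 8×D = 3360 + 8D
Σ(formed) = 16×357 = 5712
ΔH = Σ(broken) − Σ(formed) = (3360 + 8D) − (5712) = −2352 + 8D
Setting this equal to −176 kJ gives 8D = 2176, so D = 272 kJ/mol.

D(S-S) ≈ 272 kJ/mol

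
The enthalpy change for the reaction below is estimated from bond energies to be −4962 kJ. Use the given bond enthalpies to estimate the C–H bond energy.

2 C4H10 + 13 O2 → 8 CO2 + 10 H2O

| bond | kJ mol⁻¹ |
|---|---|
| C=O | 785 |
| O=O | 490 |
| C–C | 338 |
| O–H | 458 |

Let D be the C–H bond energy.
Σ(broken) = 6×338 + 20×D + 13×490 = 8398 + 20D
Σ(formed) = 16×785 + 20×458 = 21720
ΔH = Σ(broken) − Σ(formed) = (8398 + 20D) − (21720) = −13322 + 20D
Setting this equal to −4962 kJ gives 20D = 8360, so D = 418 kJ/mol.

D(C–H) ≈ 418 kJ/mol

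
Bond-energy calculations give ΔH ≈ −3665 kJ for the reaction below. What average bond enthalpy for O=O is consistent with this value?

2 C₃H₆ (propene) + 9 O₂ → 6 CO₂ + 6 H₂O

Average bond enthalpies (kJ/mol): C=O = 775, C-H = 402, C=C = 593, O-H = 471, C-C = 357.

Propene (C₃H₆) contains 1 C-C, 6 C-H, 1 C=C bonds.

D(O=O) ≈ 507 kJ/mol

Let D be the O=O bond energy.
Σ(broken) = 2×357 + 12×402 + 2×593 + 9×D = 6724 + 9D
Σ(formed) = 12×775 + 12×471 = 14952
ΔH = Σ(broken) − Σ(formed) = (6724 + 9D) − (14952) = −8228 + 9D
Setting this equal to −3665 kJ gives 9D = 4563, so D = 507 kJ/mol.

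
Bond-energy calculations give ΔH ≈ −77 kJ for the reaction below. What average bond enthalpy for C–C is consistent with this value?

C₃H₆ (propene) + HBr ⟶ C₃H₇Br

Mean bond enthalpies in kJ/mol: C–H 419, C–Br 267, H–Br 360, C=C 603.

Let D be the C–C bond energy.
Σ(broken) = 1×D + 6×419 + 1×603 + 1×360 = 3477 + D
Σ(formed) = 1×267 + 2×D + 7×419 = 3200 + 2D
ΔH = Σ(broken) − Σ(formed) = (3477 + D) − (3200 + 2D) = +277 − D
Setting this equal to −77 kJ gives D = 354 kJ/mol.

D(C–C) ≈ 354 kJ/mol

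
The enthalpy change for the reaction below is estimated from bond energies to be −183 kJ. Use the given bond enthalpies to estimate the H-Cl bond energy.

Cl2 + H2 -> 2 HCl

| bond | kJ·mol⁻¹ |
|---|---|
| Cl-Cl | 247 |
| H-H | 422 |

Let D be the H-Cl bond energy.
Σ(broken) = 1×247 + 1×422 = 669
Σ(formed) = 2×D = 2D
ΔH = Σ(broken) − Σ(formed) = (669) − (2D) = +669 − 2D
Setting this equal to −183 kJ gives 2D = 852, so D = 426 kJ/mol.

D(H-Cl) ≈ 426 kJ/mol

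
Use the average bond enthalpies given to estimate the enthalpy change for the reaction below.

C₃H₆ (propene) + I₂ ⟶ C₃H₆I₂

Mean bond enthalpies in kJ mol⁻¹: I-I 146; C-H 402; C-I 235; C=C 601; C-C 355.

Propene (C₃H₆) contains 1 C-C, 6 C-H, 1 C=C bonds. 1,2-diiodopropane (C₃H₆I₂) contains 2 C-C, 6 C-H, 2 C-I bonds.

Bonds broken (reactants):
  C-C: 1 × 355 = 355
  C-H: 6 × 402 = 2412
  C=C: 1 × 601 = 601
  I-I: 1 × 146 = 146
  Σ(broken) = 3514 kJ
Bonds formed (products):
  C-C: 2 × 355 = 710
  C-H: 6 × 402 = 2412
  C-I: 2 × 235 = 470
  Σ(formed) = 3592 kJ
ΔH = Σ(broken) − Σ(formed) = 3514 − 3592 = −78 kJ

ΔH ≈ −78 kJ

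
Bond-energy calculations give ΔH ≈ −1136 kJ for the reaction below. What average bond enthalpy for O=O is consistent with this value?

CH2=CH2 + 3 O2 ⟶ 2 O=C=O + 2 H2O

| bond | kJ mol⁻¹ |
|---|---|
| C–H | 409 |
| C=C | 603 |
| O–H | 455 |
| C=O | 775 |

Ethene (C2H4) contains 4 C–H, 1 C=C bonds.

D(O=O) ≈ 515 kJ/mol

Let D be the O=O bond energy.
Σ(broken) = 4×409 + 1×603 + 3×D = 2239 + 3D
Σ(formed) = 4×775 + 4×455 = 4920
ΔH = Σ(broken) − Σ(formed) = (2239 + 3D) − (4920) = −2681 + 3D
Setting this equal to −1136 kJ gives 3D = 1545, so D = 515 kJ/mol.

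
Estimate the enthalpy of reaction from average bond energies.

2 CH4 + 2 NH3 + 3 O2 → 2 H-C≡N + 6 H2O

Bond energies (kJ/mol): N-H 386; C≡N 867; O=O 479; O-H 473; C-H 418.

Bonds broken (reactants):
  C-H: 8 × 418 = 3344
  N-H: 6 × 386 = 2316
  O=O: 3 × 479 = 1437
  Σ(broken) = 7097 kJ
Bonds formed (products):
  C≡N: 2 × 867 = 1734
  C-H: 2 × 418 = 836
  O-H: 12 × 473 = 5676
  Σ(formed) = 8246 kJ
ΔH = Σ(broken) − Σ(formed) = 7097 − 8246 = −1149 kJ

ΔH ≈ −1149 kJ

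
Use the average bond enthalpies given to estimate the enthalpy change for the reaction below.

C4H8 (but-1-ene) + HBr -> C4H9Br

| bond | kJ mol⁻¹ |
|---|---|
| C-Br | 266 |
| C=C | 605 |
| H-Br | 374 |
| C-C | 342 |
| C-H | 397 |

ΔH ≈ −26 kJ

Bonds broken (reactants):
  C-C: 2 × 342 = 684
  C-H: 8 × 397 = 3176
  C=C: 1 × 605 = 605
  H-Br: 1 × 374 = 374
  Σ(broken) = 4839 kJ
Bonds formed (products):
  C-Br: 1 × 266 = 266
  C-C: 3 × 342 = 1026
  C-H: 9 × 397 = 3573
  Σ(formed) = 4865 kJ
ΔH = Σ(broken) − Σ(formed) = 4839 − 4865 = −26 kJ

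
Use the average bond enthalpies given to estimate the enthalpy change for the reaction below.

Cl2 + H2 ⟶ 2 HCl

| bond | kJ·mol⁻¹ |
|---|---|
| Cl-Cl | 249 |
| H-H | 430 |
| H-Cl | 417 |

Bonds broken (reactants):
  Cl-Cl: 1 × 249 = 249
  H-H: 1 × 430 = 430
  Σ(broken) = 679 kJ
Bonds formed (products):
  H-Cl: 2 × 417 = 834
  Σ(formed) = 834 kJ
ΔH = Σ(broken) − Σ(formed) = 679 − 834 = −155 kJ

ΔH ≈ −155 kJ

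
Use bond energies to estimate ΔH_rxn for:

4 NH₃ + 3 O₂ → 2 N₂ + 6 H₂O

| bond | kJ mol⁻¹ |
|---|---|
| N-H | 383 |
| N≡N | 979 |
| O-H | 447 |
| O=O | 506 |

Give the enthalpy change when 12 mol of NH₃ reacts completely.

ΔH = −3624 kJ

Bonds broken (reactants):
  N-H: 12 × 383 = 4596
  O=O: 3 × 506 = 1518
  Σ(broken) = 6114 kJ
Bonds formed (products):
  N≡N: 2 × 979 = 1958
  O-H: 12 × 447 = 5364
  Σ(formed) = 7322 kJ
ΔH = Σ(broken) − Σ(formed) = 6114 − 7322 = −1208 kJ
For 3× the reaction as written: 3 × (−1208) = −3624 kJ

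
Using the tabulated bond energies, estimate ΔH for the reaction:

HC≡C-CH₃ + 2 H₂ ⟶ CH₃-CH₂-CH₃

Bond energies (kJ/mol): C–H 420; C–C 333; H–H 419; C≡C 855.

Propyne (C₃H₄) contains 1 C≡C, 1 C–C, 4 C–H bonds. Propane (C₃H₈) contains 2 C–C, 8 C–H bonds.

Bonds broken (reactants):
  C≡C: 1 × 855 = 855
  C–C: 1 × 333 = 333
  C–H: 4 × 420 = 1680
  H–H: 2 × 419 = 838
  Σ(broken) = 3706 kJ
Bonds formed (products):
  C–C: 2 × 333 = 666
  C–H: 8 × 420 = 3360
  Σ(formed) = 4026 kJ
ΔH = Σ(broken) − Σ(formed) = 3706 − 4026 = −320 kJ

ΔH ≈ −320 kJ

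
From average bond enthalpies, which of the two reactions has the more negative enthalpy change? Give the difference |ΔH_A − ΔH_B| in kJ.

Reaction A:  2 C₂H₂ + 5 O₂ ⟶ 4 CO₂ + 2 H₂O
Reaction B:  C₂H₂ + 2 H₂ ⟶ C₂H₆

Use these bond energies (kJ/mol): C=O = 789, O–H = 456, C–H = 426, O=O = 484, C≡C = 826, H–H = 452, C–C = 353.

Reaction A:
  Bonds broken (reactants):
    C≡C: 2 × 826 = 1652
    C–H: 4 × 426 = 1704
    O=O: 5 × 484 = 2420
    Σ(broken) = 5776 kJ
  Bonds formed (products):
    C=O: 8 × 789 = 6312
    O–H: 4 × 456 = 1824
    Σ(formed) = 8136 kJ
  ΔH_A = 5776 − 8136 = −2360 kJ
Reaction B:
  Bonds broken (reactants):
    C≡C: 1 × 826 = 826
    C–H: 2 × 426 = 852
    H–H: 2 × 452 = 904
    Σ(broken) = 2582 kJ
  Bonds formed (products):
    C–C: 1 × 353 = 353
    C–H: 6 × 426 = 2556
    Σ(formed) = 2909 kJ
  ΔH_B = 2582 − 2909 = −327 kJ
ΔH_A − ΔH_B = −2033 kJ, so reaction A has the more negative ΔH; |ΔH_A − ΔH_B| = 2033 kJ.

Reaction A, by 2033 kJ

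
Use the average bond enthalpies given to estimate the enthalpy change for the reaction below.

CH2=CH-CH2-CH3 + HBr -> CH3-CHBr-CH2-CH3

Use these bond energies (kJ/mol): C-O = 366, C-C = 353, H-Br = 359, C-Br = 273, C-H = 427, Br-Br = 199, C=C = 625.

Bonds broken (reactants):
  C-C: 2 × 353 = 706
  C-H: 8 × 427 = 3416
  C=C: 1 × 625 = 625
  H-Br: 1 × 359 = 359
  Σ(broken) = 5106 kJ
Bonds formed (products):
  C-Br: 1 × 273 = 273
  C-C: 3 × 353 = 1059
  C-H: 9 × 427 = 3843
  Σ(formed) = 5175 kJ
ΔH = Σ(broken) − Σ(formed) = 5106 − 5175 = −69 kJ

ΔH ≈ −69 kJ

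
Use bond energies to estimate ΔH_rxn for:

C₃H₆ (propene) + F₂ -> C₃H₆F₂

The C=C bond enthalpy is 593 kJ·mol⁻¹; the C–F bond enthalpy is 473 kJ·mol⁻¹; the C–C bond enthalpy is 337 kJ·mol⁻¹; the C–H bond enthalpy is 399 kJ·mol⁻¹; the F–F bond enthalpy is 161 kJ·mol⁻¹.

ΔH ≈ −529 kJ

Bonds broken (reactants):
  C–C: 1 × 337 = 337
  C–H: 6 × 399 = 2394
  C=C: 1 × 593 = 593
  F–F: 1 × 161 = 161
  Σ(broken) = 3485 kJ
Bonds formed (products):
  C–C: 2 × 337 = 674
  C–F: 2 × 473 = 946
  C–H: 6 × 399 = 2394
  Σ(formed) = 4014 kJ
ΔH = Σ(broken) − Σ(formed) = 3485 − 4014 = −529 kJ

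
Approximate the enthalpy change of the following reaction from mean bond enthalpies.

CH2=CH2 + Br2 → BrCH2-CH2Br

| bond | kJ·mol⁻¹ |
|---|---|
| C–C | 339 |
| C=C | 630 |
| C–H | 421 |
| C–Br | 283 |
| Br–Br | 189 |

ΔH ≈ −86 kJ

Bonds broken (reactants):
  Br–Br: 1 × 189 = 189
  C–H: 4 × 421 = 1684
  C=C: 1 × 630 = 630
  Σ(broken) = 2503 kJ
Bonds formed (products):
  C–Br: 2 × 283 = 566
  C–C: 1 × 339 = 339
  C–H: 4 × 421 = 1684
  Σ(formed) = 2589 kJ
ΔH = Σ(broken) − Σ(formed) = 2503 − 2589 = −86 kJ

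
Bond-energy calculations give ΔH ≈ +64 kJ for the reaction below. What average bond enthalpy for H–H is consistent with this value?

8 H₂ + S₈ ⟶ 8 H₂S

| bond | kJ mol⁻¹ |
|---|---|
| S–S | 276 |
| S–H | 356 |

D(H–H) ≈ 444 kJ/mol

Let D be the H–H bond energy.
Σ(broken) = 8×D + 8×276 = 2208 + 8D
Σ(formed) = 16×356 = 5696
ΔH = Σ(broken) − Σ(formed) = (2208 + 8D) − (5696) = −3488 + 8D
Setting this equal to +64 kJ gives 8D = 3552, so D = 444 kJ/mol.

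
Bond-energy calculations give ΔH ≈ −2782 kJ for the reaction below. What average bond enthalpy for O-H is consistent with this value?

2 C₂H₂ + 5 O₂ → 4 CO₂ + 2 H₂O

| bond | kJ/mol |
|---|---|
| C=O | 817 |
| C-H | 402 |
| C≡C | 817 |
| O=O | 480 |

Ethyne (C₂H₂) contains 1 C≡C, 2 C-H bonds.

D(O-H) ≈ 472 kJ/mol

Let D be the O-H bond energy.
Σ(broken) = 2×817 + 4×402 + 5×480 = 5642
Σ(formed) = 8×817 + 4×D = 6536 + 4D
ΔH = Σ(broken) − Σ(formed) = (5642) − (6536 + 4D) = −894 − 4D
Setting this equal to −2782 kJ gives 4D = 1888, so D = 472 kJ/mol.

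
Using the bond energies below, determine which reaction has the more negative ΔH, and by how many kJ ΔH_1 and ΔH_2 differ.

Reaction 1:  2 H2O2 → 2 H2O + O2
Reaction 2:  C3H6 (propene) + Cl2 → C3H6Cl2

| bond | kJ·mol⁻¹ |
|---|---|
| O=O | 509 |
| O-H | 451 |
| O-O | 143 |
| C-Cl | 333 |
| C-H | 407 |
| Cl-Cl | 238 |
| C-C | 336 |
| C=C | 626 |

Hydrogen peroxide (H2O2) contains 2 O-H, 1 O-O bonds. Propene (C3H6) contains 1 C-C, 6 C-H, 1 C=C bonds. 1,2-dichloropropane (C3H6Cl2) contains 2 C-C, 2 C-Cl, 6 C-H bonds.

Reaction 1, by 85 kJ

Reaction 1:
  Bonds broken (reactants):
    O-H: 4 × 451 = 1804
    O-O: 2 × 143 = 286
    Σ(broken) = 2090 kJ
  Bonds formed (products):
    O-H: 4 × 451 = 1804
    O=O: 1 × 509 = 509
    Σ(formed) = 2313 kJ
  ΔH_1 = 2090 − 2313 = −223 kJ
Reaction 2:
  Bonds broken (reactants):
    C-C: 1 × 336 = 336
    C-H: 6 × 407 = 2442
    C=C: 1 × 626 = 626
    Cl-Cl: 1 × 238 = 238
    Σ(broken) = 3642 kJ
  Bonds formed (products):
    C-C: 2 × 336 = 672
    C-Cl: 2 × 333 = 666
    C-H: 6 × 407 = 2442
    Σ(formed) = 3780 kJ
  ΔH_2 = 3642 − 3780 = −138 kJ
ΔH_1 − ΔH_2 = −85 kJ, so reaction 1 has the more negative ΔH; |ΔH_1 − ΔH_2| = 85 kJ.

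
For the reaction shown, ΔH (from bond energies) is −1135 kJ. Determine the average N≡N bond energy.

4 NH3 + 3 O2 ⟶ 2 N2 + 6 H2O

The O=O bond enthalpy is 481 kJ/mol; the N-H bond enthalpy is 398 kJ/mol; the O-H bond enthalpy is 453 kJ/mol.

Let D be the N≡N bond energy.
Σ(broken) = 12×398 + 3×481 = 6219
Σ(formed) = 2×D + 12×453 = 5436 + 2D
ΔH = Σ(broken) − Σ(formed) = (6219) − (5436 + 2D) = +783 − 2D
Setting this equal to −1135 kJ gives 2D = 1918, so D = 959 kJ/mol.

D(N≡N) ≈ 959 kJ/mol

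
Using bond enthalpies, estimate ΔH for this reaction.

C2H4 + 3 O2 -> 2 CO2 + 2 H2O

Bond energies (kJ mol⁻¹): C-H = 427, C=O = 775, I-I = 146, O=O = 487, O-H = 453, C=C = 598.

ΔH ≈ −1145 kJ

Bonds broken (reactants):
  C-H: 4 × 427 = 1708
  C=C: 1 × 598 = 598
  O=O: 3 × 487 = 1461
  Σ(broken) = 3767 kJ
Bonds formed (products):
  C=O: 4 × 775 = 3100
  O-H: 4 × 453 = 1812
  Σ(formed) = 4912 kJ
ΔH = Σ(broken) − Σ(formed) = 3767 − 4912 = −1145 kJ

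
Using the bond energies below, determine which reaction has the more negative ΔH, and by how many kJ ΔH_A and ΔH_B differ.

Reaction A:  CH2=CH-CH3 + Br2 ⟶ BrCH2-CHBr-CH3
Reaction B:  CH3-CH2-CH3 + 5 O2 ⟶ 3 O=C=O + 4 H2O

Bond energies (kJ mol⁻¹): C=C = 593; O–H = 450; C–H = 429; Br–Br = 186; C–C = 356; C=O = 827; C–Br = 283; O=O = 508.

Reaction A:
  Bonds broken (reactants):
    Br–Br: 1 × 186 = 186
    C–C: 1 × 356 = 356
    C–H: 6 × 429 = 2574
    C=C: 1 × 593 = 593
    Σ(broken) = 3709 kJ
  Bonds formed (products):
    C–Br: 2 × 283 = 566
    C–C: 2 × 356 = 712
    C–H: 6 × 429 = 2574
    Σ(formed) = 3852 kJ
  ΔH_A = 3709 − 3852 = −143 kJ
Reaction B:
  Bonds broken (reactants):
    C–C: 2 × 356 = 712
    C–H: 8 × 429 = 3432
    O=O: 5 × 508 = 2540
    Σ(broken) = 6684 kJ
  Bonds formed (products):
    C=O: 6 × 827 = 4962
    O–H: 8 × 450 = 3600
    Σ(formed) = 8562 kJ
  ΔH_B = 6684 − 8562 = −1878 kJ
ΔH_A − ΔH_B = +1735 kJ, so reaction B has the more negative ΔH; |ΔH_A − ΔH_B| = 1735 kJ.

Reaction B, by 1735 kJ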